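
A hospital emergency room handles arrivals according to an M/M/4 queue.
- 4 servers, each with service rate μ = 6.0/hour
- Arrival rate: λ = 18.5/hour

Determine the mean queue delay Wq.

Traffic intensity: ρ = λ/(cμ) = 18.5/(4×6.0) = 0.7708
Since ρ = 0.7708 < 1, system is stable.
Offered load a = λ/μ = cρ = 18.5/6.0 = 3.0833
P₀ = [ Σₙ₌₀^3 aⁿ/n! + a^4/(4!(1-ρ)) ]⁻¹
Σ = a^0/0! + a^1/1! + a^2/2! + a^3/3! = 1.0000 + 3.0833 + 4.7535 + 4.8855 = 13.7223
a^4/(4!(1-ρ)) = 90.3820/(24 × 0.229167) = 16.4331
P₀ = 1/(13.7223 + 16.4331) = 0.03316
Lq = P₀·a^4·ρ / (4!(1-ρ)²) = 0.033162 × 90.3820 × 0.77083 / (24 × 0.052517) = 1.8330
Wq = Lq/λ = 1.8330/18.5 = 0.09908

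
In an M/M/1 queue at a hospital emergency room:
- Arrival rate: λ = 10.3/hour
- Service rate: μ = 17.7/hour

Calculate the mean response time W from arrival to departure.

First, compute utilization: ρ = λ/μ = 10.3/17.7 = 0.5819
For M/M/1: W = 1/(μ-λ)
W = 1/(17.7-10.3) = 1/7.40
W = 0.1351 hours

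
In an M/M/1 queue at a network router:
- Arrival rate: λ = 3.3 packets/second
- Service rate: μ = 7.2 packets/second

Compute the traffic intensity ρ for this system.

Server utilization: ρ = λ/μ
ρ = 3.3/7.2 = 0.4583
The server is busy 45.83% of the time.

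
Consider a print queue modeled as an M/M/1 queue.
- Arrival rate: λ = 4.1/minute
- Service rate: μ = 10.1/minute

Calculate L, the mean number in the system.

ρ = λ/μ = 4.1/10.1 = 0.4059
For M/M/1: L = λ/(μ-λ)
L = 4.1/(10.1-4.1) = 4.1/6.00
L = 0.6833 jobs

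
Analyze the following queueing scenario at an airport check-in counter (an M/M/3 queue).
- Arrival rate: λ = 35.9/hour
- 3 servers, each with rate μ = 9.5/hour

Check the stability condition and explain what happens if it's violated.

Stability requires ρ = λ/(cμ) < 1
ρ = 35.9/(3 × 9.5) = 35.9/28.50 = 1.2596
Since 1.2596 ≥ 1, the system is UNSTABLE.
Need c > λ/μ = 35.9/9.5 = 3.78.
Minimum servers needed: c = 4.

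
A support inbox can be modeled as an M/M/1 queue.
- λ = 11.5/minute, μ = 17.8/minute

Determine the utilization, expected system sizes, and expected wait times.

Step 1: ρ = λ/μ = 11.5/17.8 = 0.6461
Step 2: L = λ/(μ-λ) = 11.5/6.30 = 1.8254
Step 3: Lq = λ²/(μ(μ-λ)) = 132.25/(17.8×6.30) = 1.1793
Step 4: W = 1/(μ-λ) = 1/6.30 = 0.15873
Step 5: Wq = λ/(μ(μ-λ)) = 11.5/(17.8×6.30) = 0.1026
Step 6: P(0) = 1-ρ = 0.3539
Verify: L = λW = 11.5×0.15873 = 1.8254 ✔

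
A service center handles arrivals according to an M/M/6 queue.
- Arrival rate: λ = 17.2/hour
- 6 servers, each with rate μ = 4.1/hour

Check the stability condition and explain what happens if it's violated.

Stability requires ρ = λ/(cμ) < 1
ρ = 17.2/(6 × 4.1) = 17.2/24.60 = 0.6992
Since 0.6992 < 1, the system is STABLE.
The servers are busy 69.92% of the time.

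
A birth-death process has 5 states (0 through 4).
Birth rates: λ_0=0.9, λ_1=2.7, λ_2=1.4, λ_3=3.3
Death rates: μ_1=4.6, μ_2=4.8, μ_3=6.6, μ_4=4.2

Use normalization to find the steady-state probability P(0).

Ratios P(n)/P(0) = (λ₀···λₙ₋₁)/(μ₁···μₙ):
P(1)/P(0) = (0.9)/(4.6) = 0.19565
P(2)/P(0) = (0.9×2.7)/(4.6×4.8) = 0.11005
P(3)/P(0) = (0.9×2.7×1.4)/(4.6×4.8×6.6) = 0.023345
P(4)/P(0) = (0.9×2.7×1.4×3.3)/(4.6×4.8×6.6×4.2) = 0.018342

Normalization: ∑ P(n) = 1
P(0) × (1.0000 + 0.19565 + 0.11005 + 0.023345 + 0.018342) = 1
P(0) × 1.3474 = 1
P(0) = 1/1.3474 = 0.7422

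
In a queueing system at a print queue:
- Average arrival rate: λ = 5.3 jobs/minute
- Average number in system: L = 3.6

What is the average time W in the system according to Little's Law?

Little's Law: L = λW, so W = L/λ
W = 3.6/5.3 = 0.6792 minutes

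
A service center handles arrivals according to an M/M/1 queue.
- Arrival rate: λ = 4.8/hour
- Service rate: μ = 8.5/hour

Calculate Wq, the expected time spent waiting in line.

First, compute utilization: ρ = λ/μ = 4.8/8.5 = 0.5647
For M/M/1: Wq = λ/(μ(μ-λ))
Wq = 4.8/(8.5 × (8.5-4.8))
Wq = 4.8/(8.5 × 3.70)
Wq = 0.1526 hours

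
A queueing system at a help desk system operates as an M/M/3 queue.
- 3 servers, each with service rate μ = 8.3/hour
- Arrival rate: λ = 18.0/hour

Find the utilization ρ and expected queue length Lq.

Traffic intensity: ρ = λ/(cμ) = 18.0/(3×8.3) = 0.7229
Since ρ = 0.7229 < 1, system is stable.
Offered load a = λ/μ = cρ = 18.0/8.3 = 2.1687
P₀ = [ Σₙ₌₀^2 aⁿ/n! + a^3/(3!(1-ρ)) ]⁻¹
Σ = a^0/0! + a^1/1! + a^2/2! = 1.00000 + 2.16867 + 2.35157 = 5.5202
a^3/(3!(1-ρ)) = 10.1996/(6 × 0.27711) = 6.1345
P₀ = 1/(5.5202 + 6.1345) = 0.08580
Lq = P₀·a^3·ρ / (3!(1-ρ)²) = 0.08580 × 10.1996 × 0.7229 / (6 × 0.07679) = 1.3731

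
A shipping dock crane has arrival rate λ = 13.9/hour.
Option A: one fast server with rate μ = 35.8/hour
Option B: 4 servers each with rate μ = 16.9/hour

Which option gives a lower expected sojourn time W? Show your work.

Option A: single server μ = 35.8 (M/M/1)
  ρ_A = 13.9/35.8 = 0.3883
  W_A = 1/(μ-λ) = 1/(35.8-13.9) = 1/21.90 = 0.04566

Option B: 4 servers μ = 16.9 (M/M/4)
  ρ_B = λ/(cμ) = 13.9/(4×16.9) = 0.2056
  Offered load a = λ/μ = cρ = 13.9/16.9 = 0.8225
  P₀ = [ Σₙ₌₀^3 aⁿ/n! + a^4/(4!(1-ρ)) ]⁻¹
  Σ = a^0/0! + a^1/1! + a^2/2! + a^3/3! = 1.0000 + 0.82249 + 0.33824 + 0.092733 = 2.2535
  a^4/(4!(1-ρ)) = 0.4576/(24 × 0.7944) = 0.02400
  P₀ = 1/(2.2535 + 0.02400) = 0.4391
  Lq = P₀·a^4·ρ / (4!(1-ρ)²) = 0.4391 × 0.4576 × 0.2056 / (24 × 0.6310) = 0.002728
  Wq_B = Lq/λ = 0.002728/13.9 = 0.0001963
  W_B = Wq_B + 1/μ = 0.0001963 + 0.05917 = 0.05937

Since W_A = 0.04566 < W_B = 0.05937, Option A (single fast server) has the shorter time in system.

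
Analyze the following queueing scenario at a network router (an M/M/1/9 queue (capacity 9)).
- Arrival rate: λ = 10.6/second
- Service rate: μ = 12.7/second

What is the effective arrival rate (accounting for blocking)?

ρ = λ/μ = 10.6/12.7 = 0.834646
P₀ = (1-ρ)/(1-ρ^(K+1)) = (1-0.834646)/(1-0.834646^10) = 0.16535/0.83593 = 0.1978
P_K = P₀×ρ^K = 0.19781 × 0.834646^9 = 0.19781 × 0.19657 = 0.03888
λ_eff = λ(1-P_K) = 10.6 × (1 - 0.038883) = 10.6 × 0.961117 = 10.1878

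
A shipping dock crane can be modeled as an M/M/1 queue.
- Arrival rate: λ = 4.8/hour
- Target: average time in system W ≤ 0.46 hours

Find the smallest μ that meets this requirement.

For M/M/1: W = 1/(μ-λ)
Need W ≤ 0.46, so 1/(μ-λ) ≤ 0.46
μ - λ ≥ 1/0.46 = 2.1739
μ ≥ 4.8 + 2.1739 = 6.9739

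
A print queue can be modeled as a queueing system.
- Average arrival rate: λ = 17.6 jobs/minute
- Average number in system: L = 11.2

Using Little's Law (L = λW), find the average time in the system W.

Little's Law: L = λW, so W = L/λ
W = 11.2/17.6 = 0.6364 minutes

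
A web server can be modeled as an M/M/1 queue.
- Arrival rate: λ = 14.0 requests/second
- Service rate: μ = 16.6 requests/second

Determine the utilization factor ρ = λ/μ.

Server utilization: ρ = λ/μ
ρ = 14.0/16.6 = 0.8434
The server is busy 84.34% of the time.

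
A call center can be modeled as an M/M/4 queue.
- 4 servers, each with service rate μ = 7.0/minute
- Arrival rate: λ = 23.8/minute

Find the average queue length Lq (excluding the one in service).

Traffic intensity: ρ = λ/(cμ) = 23.8/(4×7.0) = 0.8500
Since ρ = 0.8500 < 1, system is stable.
Offered load a = λ/μ = cρ = 23.8/7.0 = 3.4000
P₀ = [ Σₙ₌₀^3 aⁿ/n! + a^4/(4!(1-ρ)) ]⁻¹
Σ = a^0/0! + a^1/1! + a^2/2! + a^3/3! = 1.0000 + 3.4000 + 5.7800 + 6.5507 = 16.7307
a^4/(4!(1-ρ)) = 133.6336/(24 × 0.1500) = 37.1204
P₀ = 1/(16.7307 + 37.1204) = 0.01857
Lq = P₀·a^4·ρ / (4!(1-ρ)²) = 0.0185697 × 133.6336 × 0.850000 / (24 × 0.0225000) = 3.9061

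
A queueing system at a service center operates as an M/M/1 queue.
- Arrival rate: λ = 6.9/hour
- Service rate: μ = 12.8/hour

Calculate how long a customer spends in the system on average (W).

First, compute utilization: ρ = λ/μ = 6.9/12.8 = 0.5391
For M/M/1: W = 1/(μ-λ)
W = 1/(12.8-6.9) = 1/5.90
W = 0.1695 hours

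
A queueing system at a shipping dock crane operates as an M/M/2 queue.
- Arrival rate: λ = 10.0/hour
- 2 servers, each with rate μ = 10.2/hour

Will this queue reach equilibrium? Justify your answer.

Stability requires ρ = λ/(cμ) < 1
ρ = 10.0/(2 × 10.2) = 10.0/20.40 = 0.4902
Since 0.4902 < 1, the system is STABLE.
The servers are busy 49.02% of the time.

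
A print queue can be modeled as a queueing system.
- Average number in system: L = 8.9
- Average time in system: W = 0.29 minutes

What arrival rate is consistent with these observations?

Little's Law: L = λW, so λ = L/W
λ = 8.9/0.29 = 30.6897 jobs/minute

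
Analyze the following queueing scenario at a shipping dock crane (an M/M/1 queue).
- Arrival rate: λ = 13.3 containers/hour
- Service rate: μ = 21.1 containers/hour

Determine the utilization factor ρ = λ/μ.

Server utilization: ρ = λ/μ
ρ = 13.3/21.1 = 0.6303
The server is busy 63.03% of the time.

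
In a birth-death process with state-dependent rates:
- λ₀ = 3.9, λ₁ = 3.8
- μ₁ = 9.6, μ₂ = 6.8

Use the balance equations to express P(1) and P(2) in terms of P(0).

Balance equations:
State 0: λ₀P₀ = μ₁P₁ → P₁ = (λ₀/μ₁)P₀ = (3.9/9.6)P₀ = 0.4062P₀
State 1: P₂ = (λ₀λ₁)/(μ₁μ₂)P₀ = (3.9×3.8)/(9.6×6.8)P₀ = 0.2270P₀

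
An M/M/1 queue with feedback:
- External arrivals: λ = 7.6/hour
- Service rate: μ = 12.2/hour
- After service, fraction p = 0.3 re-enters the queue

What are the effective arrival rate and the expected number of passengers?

Effective arrival rate: λ_eff = λ/(1-p) = 7.6/(1-0.3) = 7.6/0.70 = 10.8571
ρ = λ_eff/μ = 10.8571/12.2 = 0.88993
L = ρ/(1-ρ) = 0.88993/(1-0.88993) = 8.0851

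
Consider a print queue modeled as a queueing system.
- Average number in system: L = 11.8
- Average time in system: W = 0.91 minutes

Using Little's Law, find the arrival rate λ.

Little's Law: L = λW, so λ = L/W
λ = 11.8/0.91 = 12.9670 jobs/minute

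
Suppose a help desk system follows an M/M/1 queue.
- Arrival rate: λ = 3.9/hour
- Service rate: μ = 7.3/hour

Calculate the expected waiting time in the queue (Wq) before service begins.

First, compute utilization: ρ = λ/μ = 3.9/7.3 = 0.5342
For M/M/1: Wq = λ/(μ(μ-λ))
Wq = 3.9/(7.3 × (7.3-3.9))
Wq = 3.9/(7.3 × 3.40)
Wq = 0.1571 hours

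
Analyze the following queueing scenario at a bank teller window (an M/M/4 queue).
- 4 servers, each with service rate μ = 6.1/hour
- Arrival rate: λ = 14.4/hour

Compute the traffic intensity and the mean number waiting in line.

Traffic intensity: ρ = λ/(cμ) = 14.4/(4×6.1) = 0.5902
Since ρ = 0.5902 < 1, system is stable.
Offered load a = λ/μ = cρ = 14.4/6.1 = 2.3607
P₀ = [ Σₙ₌₀^3 aⁿ/n! + a^4/(4!(1-ρ)) ]⁻¹
Σ = a^0/0! + a^1/1! + a^2/2! + a^3/3! = 1.0000 + 2.3607 + 2.7863 + 2.1925 = 8.3395
a^4/(4!(1-ρ)) = 31.05494/(24 × 0.4098361) = 3.1573
P₀ = 1/(8.3395 + 3.1573) = 0.08698
Lq = P₀·a^4·ρ / (4!(1-ρ)²) = 0.0869808 × 31.0549 × 0.590164 / (24 × 0.167966) = 0.3955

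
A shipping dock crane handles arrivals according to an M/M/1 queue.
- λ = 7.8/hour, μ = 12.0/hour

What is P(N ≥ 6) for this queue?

ρ = λ/μ = 7.8/12.0 = 0.6500
P(N ≥ n) = ρⁿ
P(N ≥ 6) = 0.6500^6
P(N ≥ 6) = 0.07542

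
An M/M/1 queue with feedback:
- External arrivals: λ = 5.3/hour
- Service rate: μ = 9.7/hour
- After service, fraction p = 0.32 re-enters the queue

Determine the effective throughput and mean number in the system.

Effective arrival rate: λ_eff = λ/(1-p) = 5.3/(1-0.32) = 5.3/0.68 = 7.794118
ρ = λ_eff/μ = 7.794118/9.7 = 0.803517
L = ρ/(1-ρ) = 0.803517/(1-0.803517) = 4.0895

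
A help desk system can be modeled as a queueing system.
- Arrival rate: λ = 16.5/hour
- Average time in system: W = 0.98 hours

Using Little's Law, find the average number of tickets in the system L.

Little's Law: L = λW
L = 16.5 × 0.98 = 16.1700 tickets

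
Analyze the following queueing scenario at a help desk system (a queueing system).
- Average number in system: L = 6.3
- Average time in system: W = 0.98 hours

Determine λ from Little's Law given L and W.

Little's Law: L = λW, so λ = L/W
λ = 6.3/0.98 = 6.4286 tickets/hour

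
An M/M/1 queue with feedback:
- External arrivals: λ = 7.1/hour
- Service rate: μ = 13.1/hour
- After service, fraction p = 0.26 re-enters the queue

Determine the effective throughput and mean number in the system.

Effective arrival rate: λ_eff = λ/(1-p) = 7.1/(1-0.26) = 7.1/0.74 = 9.5946
ρ = λ_eff/μ = 9.5946/13.1 = 0.73241
L = ρ/(1-ρ) = 0.73241/(1-0.73241) = 2.7371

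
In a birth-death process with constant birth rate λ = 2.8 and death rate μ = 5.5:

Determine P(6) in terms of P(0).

For constant rates: P(n)/P(0) = (λ/μ)^n
P(6)/P(0) = (2.8/5.5)^6 = 0.5091^6 = 0.01741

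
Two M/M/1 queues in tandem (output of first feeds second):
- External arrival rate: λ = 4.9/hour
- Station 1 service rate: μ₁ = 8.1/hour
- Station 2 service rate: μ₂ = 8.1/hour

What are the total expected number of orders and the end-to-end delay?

By Jackson's theorem, each station behaves as independent M/M/1.
Station 1: ρ₁ = 4.9/8.1 = 0.6049, L₁ = ρ₁/(1-ρ₁) = λ/(μ₁-λ) = 4.9/3.20 = 1.53125
Station 2: ρ₂ = 4.9/8.1 = 0.6049, L₂ = ρ₂/(1-ρ₂) = λ/(μ₂-λ) = 4.9/3.20 = 1.53125
Total: L = L₁ + L₂ = 1.53125 + 1.53125 = 3.0625
W = L/λ = 3.0625/4.9 = 0.6250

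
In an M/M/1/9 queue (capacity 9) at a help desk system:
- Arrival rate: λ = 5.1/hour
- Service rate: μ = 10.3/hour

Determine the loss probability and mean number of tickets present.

ρ = λ/μ = 5.1/10.3 = 0.49515
P₀ = (1-ρ)/(1-ρ^(K+1)) = (1-0.49515)/(1-0.49515^10) = 0.50485/0.99911 = 0.5053
P_K = P₀×ρ^K = 0.5053 × 0.49515^9 = 0.5053 × 0.001789 = 0.0009040
Blocking probability P_9 = 0.0009040 (0.09040%)
L = ρ[1 - (K+1)ρ^K + Kρ^(K+1)] / [(1-ρ)(1-ρ^(K+1))]
L = 0.49515 × (1 - 10×0.001789 + 9×0.0008859) / ((1 - 0.49515) × (1 - 0.0008859)) = 0.9719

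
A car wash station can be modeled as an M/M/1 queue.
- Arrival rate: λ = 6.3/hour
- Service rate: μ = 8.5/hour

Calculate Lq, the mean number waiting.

ρ = λ/μ = 6.3/8.5 = 0.7412
For M/M/1: Lq = λ²/(μ(μ-λ))
Lq = 39.69/(8.5 × 2.20)
Lq = 2.1225 cars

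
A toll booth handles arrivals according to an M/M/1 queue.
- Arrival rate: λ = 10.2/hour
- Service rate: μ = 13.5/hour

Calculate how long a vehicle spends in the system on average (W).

First, compute utilization: ρ = λ/μ = 10.2/13.5 = 0.7556
For M/M/1: W = 1/(μ-λ)
W = 1/(13.5-10.2) = 1/3.30
W = 0.3030 hours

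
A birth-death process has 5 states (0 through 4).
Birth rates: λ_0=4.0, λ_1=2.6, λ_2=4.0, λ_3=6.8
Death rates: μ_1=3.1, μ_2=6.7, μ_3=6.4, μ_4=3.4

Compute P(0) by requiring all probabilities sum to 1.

Ratios P(n)/P(0) = (λ₀···λₙ₋₁)/(μ₁···μₙ):
P(1)/P(0) = (4.0)/(3.1) = 1.2903
P(2)/P(0) = (4.0×2.6)/(3.1×6.7) = 0.5007
P(3)/P(0) = (4.0×2.6×4.0)/(3.1×6.7×6.4) = 0.3130
P(4)/P(0) = (4.0×2.6×4.0×6.8)/(3.1×6.7×6.4×3.4) = 0.6259

Normalization: ∑ P(n) = 1
P(0) × (1.0000 + 1.2903 + 0.5007 + 0.3130 + 0.6259) = 1
P(0) × 3.7299 = 1
P(0) = 1/3.7299 = 0.2681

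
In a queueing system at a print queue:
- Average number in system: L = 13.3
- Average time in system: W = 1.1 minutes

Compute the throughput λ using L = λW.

Little's Law: L = λW, so λ = L/W
λ = 13.3/1.1 = 12.0909 jobs/minute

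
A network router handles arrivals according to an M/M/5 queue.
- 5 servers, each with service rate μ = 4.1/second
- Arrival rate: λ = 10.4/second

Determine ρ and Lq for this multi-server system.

Traffic intensity: ρ = λ/(cμ) = 10.4/(5×4.1) = 0.5073
Since ρ = 0.5073 < 1, system is stable.
Offered load a = λ/μ = cρ = 10.4/4.1 = 2.5366
P₀ = [ Σₙ₌₀^4 aⁿ/n! + a^5/(5!(1-ρ)) ]⁻¹
Σ = a^0/0! + a^1/1! + a^2/2! + a^3/3! + a^4/4! = 1.0000 + 2.5366 + 3.2171 + 2.7202 + 1.7250 = 11.1989
a^5/(5!(1-ρ)) = 105.0141/(120 × 0.4927) = 1.7762
P₀ = 1/(11.1989 + 1.7762) = 0.07707
Lq = P₀·a^5·ρ / (5!(1-ρ)²) = 0.07707 × 105.0141 × 0.5073 / (120 × 0.2427) = 0.1410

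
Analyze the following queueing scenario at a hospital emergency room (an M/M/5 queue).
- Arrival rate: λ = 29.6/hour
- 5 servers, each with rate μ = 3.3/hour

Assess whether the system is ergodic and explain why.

Stability requires ρ = λ/(cμ) < 1
ρ = 29.6/(5 × 3.3) = 29.6/16.50 = 1.7939
Since 1.7939 ≥ 1, the system is UNSTABLE.
Need c > λ/μ = 29.6/3.3 = 8.97.
Minimum servers needed: c = 9.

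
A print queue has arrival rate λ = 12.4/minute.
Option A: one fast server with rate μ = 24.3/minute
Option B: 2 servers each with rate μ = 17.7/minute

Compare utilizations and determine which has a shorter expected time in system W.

Option A: single server μ = 24.3 (M/M/1)
  ρ_A = 12.4/24.3 = 0.5103
  W_A = 1/(μ-λ) = 1/(24.3-12.4) = 1/11.90 = 0.08403

Option B: 2 servers μ = 17.7 (M/M/2)
  ρ_B = λ/(cμ) = 12.4/(2×17.7) = 0.3503
  Offered load a = λ/μ = cρ = 12.4/17.7 = 0.7006
  P₀ = [ Σₙ₌₀^1 aⁿ/n! + a^2/(2!(1-ρ)) ]⁻¹
  Σ = a^0/0! + a^1/1! = 1.0000 + 0.7006 = 1.7006
  a^2/(2!(1-ρ)) = 0.4908/(2 × 0.6497) = 0.3777
  P₀ = 1/(1.7006 + 0.3777) = 0.4812
  Lq = P₀·a^2·ρ / (2!(1-ρ)²) = 0.48117 × 0.49079 × 0.35028 / (2 × 0.42213) = 0.09798
  Wq_B = Lq/λ = 0.09798/12.4 = 0.007902
  W_B = Wq_B + 1/μ = 0.007902 + 0.05650 = 0.06440

Since W_B = 0.06440 < W_A = 0.08403, Option B (multiple servers) has the shorter time in system.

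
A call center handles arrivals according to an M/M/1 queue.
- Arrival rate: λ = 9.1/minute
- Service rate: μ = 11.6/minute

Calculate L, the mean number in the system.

ρ = λ/μ = 9.1/11.6 = 0.7845
For M/M/1: L = λ/(μ-λ)
L = 9.1/(11.6-9.1) = 9.1/2.50
L = 3.6400 calls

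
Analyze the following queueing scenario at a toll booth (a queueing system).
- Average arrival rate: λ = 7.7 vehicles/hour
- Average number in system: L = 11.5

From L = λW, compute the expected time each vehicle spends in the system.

Little's Law: L = λW, so W = L/λ
W = 11.5/7.7 = 1.4935 hours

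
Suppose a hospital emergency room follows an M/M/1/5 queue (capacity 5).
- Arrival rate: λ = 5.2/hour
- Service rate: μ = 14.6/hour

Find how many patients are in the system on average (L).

ρ = λ/μ = 5.2/14.6 = 0.356164
P₀ = (1-ρ)/(1-ρ^(K+1)) = (1-0.356164)/(1-0.356164^6) = 0.64384/0.99796 = 0.6452
P_K = P₀×ρ^K = 0.6452 × 0.356164^5 = 0.6452 × 0.005731 = 0.003698
L = ρ[1 - (K+1)ρ^K + Kρ^(K+1)] / [(1-ρ)(1-ρ^(K+1))]
L = 0.356164 × (1 - 6×0.005731 + 5×0.002041) / ((1 - 0.356164) × (1 - 0.002041)) = 0.5409 patients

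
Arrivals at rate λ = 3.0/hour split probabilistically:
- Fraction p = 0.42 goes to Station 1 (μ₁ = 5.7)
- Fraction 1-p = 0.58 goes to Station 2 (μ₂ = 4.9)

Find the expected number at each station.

Effective rates: λ₁ = 3.0×0.42 = 1.26, λ₂ = 3.0×0.58 = 1.74
Station 1: ρ₁ = 1.26/5.7 = 0.22105, L₁ = ρ₁/(1-ρ₁) = 0.22105/(1-0.22105) = 0.2838
Station 2: ρ₂ = 1.74/4.9 = 0.3551, L₂ = ρ₂/(1-ρ₂) = 0.3551/(1-0.3551) = 0.5506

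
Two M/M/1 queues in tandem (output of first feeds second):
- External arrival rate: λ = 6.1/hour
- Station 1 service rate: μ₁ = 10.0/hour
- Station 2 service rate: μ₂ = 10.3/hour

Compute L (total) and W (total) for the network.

By Jackson's theorem, each station behaves as independent M/M/1.
Station 1: ρ₁ = 6.1/10.0 = 0.6100, L₁ = ρ₁/(1-ρ₁) = λ/(μ₁-λ) = 6.1/3.90 = 1.5641
Station 2: ρ₂ = 6.1/10.3 = 0.5922, L₂ = ρ₂/(1-ρ₂) = λ/(μ₂-λ) = 6.1/4.20 = 1.4524
Total: L = L₁ + L₂ = 1.5641 + 1.4524 = 3.0165
W = L/λ = 3.0165/6.1 = 0.4945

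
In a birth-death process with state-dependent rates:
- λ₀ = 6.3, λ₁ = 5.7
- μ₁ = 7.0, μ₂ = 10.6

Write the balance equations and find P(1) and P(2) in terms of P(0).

Balance equations:
State 0: λ₀P₀ = μ₁P₁ → P₁ = (λ₀/μ₁)P₀ = (6.3/7.0)P₀ = 0.9000P₀
State 1: P₂ = (λ₀λ₁)/(μ₁μ₂)P₀ = (6.3×5.7)/(7.0×10.6)P₀ = 0.4840P₀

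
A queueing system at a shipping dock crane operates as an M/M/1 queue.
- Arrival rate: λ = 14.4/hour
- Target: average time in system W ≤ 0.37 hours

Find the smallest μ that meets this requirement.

For M/M/1: W = 1/(μ-λ)
Need W ≤ 0.37, so 1/(μ-λ) ≤ 0.37
μ - λ ≥ 1/0.37 = 2.7027
μ ≥ 14.4 + 2.7027 = 17.1027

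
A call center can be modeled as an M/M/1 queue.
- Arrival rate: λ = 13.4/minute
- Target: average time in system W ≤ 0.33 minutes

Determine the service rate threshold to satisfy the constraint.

For M/M/1: W = 1/(μ-λ)
Need W ≤ 0.33, so 1/(μ-λ) ≤ 0.33
μ - λ ≥ 1/0.33 = 3.0303
μ ≥ 13.4 + 3.0303 = 16.4303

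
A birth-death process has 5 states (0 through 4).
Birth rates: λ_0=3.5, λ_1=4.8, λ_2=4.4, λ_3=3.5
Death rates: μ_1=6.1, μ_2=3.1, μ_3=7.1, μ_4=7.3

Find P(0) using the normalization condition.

Ratios P(n)/P(0) = (λ₀···λₙ₋₁)/(μ₁···μₙ):
P(1)/P(0) = (3.5)/(6.1) = 0.57377
P(2)/P(0) = (3.5×4.8)/(6.1×3.1) = 0.88842
P(3)/P(0) = (3.5×4.8×4.4)/(6.1×3.1×7.1) = 0.55057
P(4)/P(0) = (3.5×4.8×4.4×3.5)/(6.1×3.1×7.1×7.3) = 0.26397

Normalization: ∑ P(n) = 1
P(0) × (1.0000 + 0.57377 + 0.88842 + 0.55057 + 0.26397) = 1
P(0) × 3.2767 = 1
P(0) = 1/3.2767 = 0.3052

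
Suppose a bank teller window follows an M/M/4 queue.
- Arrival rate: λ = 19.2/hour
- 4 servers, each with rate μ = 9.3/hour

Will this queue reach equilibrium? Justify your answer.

Stability requires ρ = λ/(cμ) < 1
ρ = 19.2/(4 × 9.3) = 19.2/37.20 = 0.5161
Since 0.5161 < 1, the system is STABLE.
The servers are busy 51.61% of the time.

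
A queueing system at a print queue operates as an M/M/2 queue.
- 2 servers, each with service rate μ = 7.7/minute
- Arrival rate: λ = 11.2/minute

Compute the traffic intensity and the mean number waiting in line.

Traffic intensity: ρ = λ/(cμ) = 11.2/(2×7.7) = 0.7273
Since ρ = 0.7273 < 1, system is stable.
Offered load a = λ/μ = cρ = 11.2/7.7 = 1.4545
P₀ = [ Σₙ₌₀^1 aⁿ/n! + a^2/(2!(1-ρ)) ]⁻¹
Σ = a^0/0! + a^1/1! = 1.0000 + 1.4545 = 2.4545
a^2/(2!(1-ρ)) = 2.11570/(2 × 0.272727) = 3.8788
P₀ = 1/(2.4545 + 3.8788) = 0.1579
Lq = P₀·a^2·ρ / (2!(1-ρ)²) = 0.157895 × 2.11570 × 0.727273 / (2 × 0.0743802) = 1.6332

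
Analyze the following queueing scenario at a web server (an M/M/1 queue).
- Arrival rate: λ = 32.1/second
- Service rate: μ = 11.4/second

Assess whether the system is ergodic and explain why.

Stability requires ρ = λ/(cμ) < 1
ρ = 32.1/(1 × 11.4) = 32.1/11.40 = 2.8158
Since 2.8158 ≥ 1, the system is UNSTABLE.
Queue grows without bound. Need μ > λ = 32.1.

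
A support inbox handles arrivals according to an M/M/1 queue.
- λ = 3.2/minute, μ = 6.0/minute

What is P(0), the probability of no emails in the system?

ρ = λ/μ = 3.2/6.0 = 0.5333
P(0) = 1 - ρ = 1 - 0.5333 = 0.4667
The server is idle 46.67% of the time.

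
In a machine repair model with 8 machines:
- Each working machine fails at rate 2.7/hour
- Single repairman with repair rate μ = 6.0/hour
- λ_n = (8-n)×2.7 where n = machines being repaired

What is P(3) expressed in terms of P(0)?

P(3)/P(0) = ∏_{i=0}^{3-1} λ_i/μ_{i+1}
= (8-0)×2.7/6.0 × (8-1)×2.7/6.0 × (8-2)×2.7/6.0
= 30.6180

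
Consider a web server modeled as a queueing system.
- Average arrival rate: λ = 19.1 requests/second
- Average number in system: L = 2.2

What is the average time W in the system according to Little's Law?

Little's Law: L = λW, so W = L/λ
W = 2.2/19.1 = 0.1152 seconds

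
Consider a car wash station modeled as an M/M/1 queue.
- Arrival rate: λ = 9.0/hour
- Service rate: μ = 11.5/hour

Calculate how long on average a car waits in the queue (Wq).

First, compute utilization: ρ = λ/μ = 9.0/11.5 = 0.7826
For M/M/1: Wq = λ/(μ(μ-λ))
Wq = 9.0/(11.5 × (11.5-9.0))
Wq = 9.0/(11.5 × 2.50)
Wq = 0.3130 hours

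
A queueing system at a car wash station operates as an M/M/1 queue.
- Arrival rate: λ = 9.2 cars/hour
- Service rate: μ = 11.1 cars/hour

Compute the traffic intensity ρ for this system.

Server utilization: ρ = λ/μ
ρ = 9.2/11.1 = 0.8288
The server is busy 82.88% of the time.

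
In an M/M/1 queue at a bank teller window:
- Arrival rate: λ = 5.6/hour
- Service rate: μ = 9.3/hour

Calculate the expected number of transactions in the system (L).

ρ = λ/μ = 5.6/9.3 = 0.6022
For M/M/1: L = λ/(μ-λ)
L = 5.6/(9.3-5.6) = 5.6/3.70
L = 1.5135 transactions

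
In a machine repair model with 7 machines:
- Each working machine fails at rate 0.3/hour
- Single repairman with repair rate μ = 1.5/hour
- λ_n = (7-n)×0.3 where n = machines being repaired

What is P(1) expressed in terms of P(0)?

P(1)/P(0) = ∏_{i=0}^{1-1} λ_i/μ_{i+1}
= (7-0)×0.3/1.5
= 1.4000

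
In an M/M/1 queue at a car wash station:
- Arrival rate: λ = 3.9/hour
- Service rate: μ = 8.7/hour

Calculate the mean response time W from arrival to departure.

First, compute utilization: ρ = λ/μ = 3.9/8.7 = 0.4483
For M/M/1: W = 1/(μ-λ)
W = 1/(8.7-3.9) = 1/4.80
W = 0.2083 hours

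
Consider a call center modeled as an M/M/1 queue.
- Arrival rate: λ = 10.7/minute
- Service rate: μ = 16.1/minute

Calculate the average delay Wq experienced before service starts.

First, compute utilization: ρ = λ/μ = 10.7/16.1 = 0.6646
For M/M/1: Wq = λ/(μ(μ-λ))
Wq = 10.7/(16.1 × (16.1-10.7))
Wq = 10.7/(16.1 × 5.40)
Wq = 0.1231 minutes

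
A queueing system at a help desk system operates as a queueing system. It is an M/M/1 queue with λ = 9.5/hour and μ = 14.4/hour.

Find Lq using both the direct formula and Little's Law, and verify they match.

Method 1 (direct): Lq = λ²/(μ(μ-λ)) = 90.25/(14.4 × 4.90) = 1.2791

Method 2 (Little's Law):
W = 1/(μ-λ) = 1/4.90 = 0.20408
Wq = W - 1/μ = 0.20408 - 0.069444 = 0.13464
Lq = λWq = 9.5 × 0.13464 = 1.2791 ✔ (matches Method 1)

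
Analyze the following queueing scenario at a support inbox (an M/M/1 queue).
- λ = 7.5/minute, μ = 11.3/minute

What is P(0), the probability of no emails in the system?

ρ = λ/μ = 7.5/11.3 = 0.6637
P(0) = 1 - ρ = 1 - 0.6637 = 0.3363
The server is idle 33.63% of the time.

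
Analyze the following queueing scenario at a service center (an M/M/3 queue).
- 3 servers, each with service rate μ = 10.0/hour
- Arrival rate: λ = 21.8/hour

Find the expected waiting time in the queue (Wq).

Traffic intensity: ρ = λ/(cμ) = 21.8/(3×10.0) = 0.7267
Since ρ = 0.7267 < 1, system is stable.
Offered load a = λ/μ = cρ = 21.8/10.0 = 2.1800
P₀ = [ Σₙ₌₀^2 aⁿ/n! + a^3/(3!(1-ρ)) ]⁻¹
Σ = a^0/0! + a^1/1! + a^2/2! = 1.0000 + 2.1800 + 2.3762 = 5.5562
a^3/(3!(1-ρ)) = 10.3602/(6 × 0.273333) = 6.3172
P₀ = 1/(5.5562 + 6.3172) = 0.08422
Lq = P₀·a^3·ρ / (3!(1-ρ)²) = 0.08422 × 10.3602 × 0.7267 / (6 × 0.07471) = 1.4145
Wq = Lq/λ = 1.41447/21.8 = 0.06488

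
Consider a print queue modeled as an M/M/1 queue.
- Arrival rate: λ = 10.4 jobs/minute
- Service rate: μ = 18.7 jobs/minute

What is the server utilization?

Server utilization: ρ = λ/μ
ρ = 10.4/18.7 = 0.5561
The server is busy 55.61% of the time.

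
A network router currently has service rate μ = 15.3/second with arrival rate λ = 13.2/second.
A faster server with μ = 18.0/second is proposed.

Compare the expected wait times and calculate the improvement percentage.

System 1: ρ₁ = 13.2/15.3 = 0.8627, W₁ = 1/(15.3-13.2) = 0.47619
System 2: ρ₂ = 13.2/18.0 = 0.7333, W₂ = 1/(18.0-13.2) = 0.20833
Improvement: (W₁-W₂)/W₁ = (0.47619-0.20833)/0.47619 = 56.25%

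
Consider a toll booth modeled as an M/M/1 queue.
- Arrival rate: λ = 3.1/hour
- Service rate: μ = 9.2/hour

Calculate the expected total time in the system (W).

First, compute utilization: ρ = λ/μ = 3.1/9.2 = 0.3370
For M/M/1: W = 1/(μ-λ)
W = 1/(9.2-3.1) = 1/6.10
W = 0.1639 hours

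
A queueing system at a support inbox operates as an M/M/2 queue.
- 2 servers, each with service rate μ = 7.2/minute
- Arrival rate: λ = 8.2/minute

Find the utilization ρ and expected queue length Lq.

Traffic intensity: ρ = λ/(cμ) = 8.2/(2×7.2) = 0.5694
Since ρ = 0.5694 < 1, system is stable.
Offered load a = λ/μ = cρ = 8.2/7.2 = 1.1389
P₀ = [ Σₙ₌₀^1 aⁿ/n! + a^2/(2!(1-ρ)) ]⁻¹
Σ = a^0/0! + a^1/1! = 1.0000 + 1.1389 = 2.1389
a^2/(2!(1-ρ)) = 1.2971/(2 × 0.43056) = 1.5063
P₀ = 1/(2.1389 + 1.5063) = 0.2743
Lq = P₀·a^2·ρ / (2!(1-ρ)²) = 0.27434 × 1.2971 × 0.56944 / (2 × 0.18538) = 0.5465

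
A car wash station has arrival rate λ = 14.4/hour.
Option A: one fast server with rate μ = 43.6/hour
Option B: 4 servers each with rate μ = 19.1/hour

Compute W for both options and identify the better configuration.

Option A: single server μ = 43.6 (M/M/1)
  ρ_A = 14.4/43.6 = 0.3303
  W_A = 1/(μ-λ) = 1/(43.6-14.4) = 1/29.20 = 0.03425

Option B: 4 servers μ = 19.1 (M/M/4)
  ρ_B = λ/(cμ) = 14.4/(4×19.1) = 0.1885
  Offered load a = λ/μ = cρ = 14.4/19.1 = 0.7539
  P₀ = [ Σₙ₌₀^3 aⁿ/n! + a^4/(4!(1-ρ)) ]⁻¹
  Σ = a^0/0! + a^1/1! + a^2/2! + a^3/3! = 1.0000 + 0.75393 + 0.28420 + 0.071423 = 2.1096
  a^4/(4!(1-ρ)) = 0.3231/(24 × 0.8115) = 0.01659
  P₀ = 1/(2.1096 + 0.01659) = 0.4703
  Lq = P₀·a^4·ρ / (4!(1-ρ)²) = 0.4703 × 0.3231 × 0.1885 / (24 × 0.6586) = 0.001812
  Wq_B = Lq/λ = 0.0018121/14.4 = 0.00012584
  W_B = Wq_B + 1/μ = 0.00012584 + 0.052356 = 0.05248

Since W_A = 0.03425 < W_B = 0.05248, Option A (single fast server) has the shorter time in system.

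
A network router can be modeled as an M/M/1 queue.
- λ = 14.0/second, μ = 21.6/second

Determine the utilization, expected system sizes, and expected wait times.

Step 1: ρ = λ/μ = 14.0/21.6 = 0.6481
Step 2: L = λ/(μ-λ) = 14.0/7.60 = 1.8421
Step 3: Lq = λ²/(μ(μ-λ)) = 196.00/(21.6×7.60) = 1.1940
Step 4: W = 1/(μ-λ) = 1/7.60 = 0.13158
Step 5: Wq = λ/(μ(μ-λ)) = 14.0/(21.6×7.60) = 0.08528
Step 6: P(0) = 1-ρ = 0.3519
Verify: L = λW = 14.0×0.13158 = 1.8421 ✔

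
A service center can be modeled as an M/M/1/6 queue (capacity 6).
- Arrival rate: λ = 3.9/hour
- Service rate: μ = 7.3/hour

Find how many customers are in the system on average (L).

ρ = λ/μ = 3.9/7.3 = 0.53425
P₀ = (1-ρ)/(1-ρ^(K+1)) = (1-0.53425)/(1-0.53425^7) = 0.46575/0.98758 = 0.4716
P_K = P₀×ρ^K = 0.47161 × 0.53425^6 = 0.47161 × 0.023252 = 0.01097
L = ρ[1 - (K+1)ρ^K + Kρ^(K+1)] / [(1-ρ)(1-ρ^(K+1))]
L = 0.53425 × (1 - 7×0.02325 + 6×0.01242) / ((1 - 0.53425) × (1 - 0.01242)) = 1.0590 customers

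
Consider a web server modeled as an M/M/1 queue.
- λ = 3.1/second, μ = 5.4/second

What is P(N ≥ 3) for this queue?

ρ = λ/μ = 3.1/5.4 = 0.5741
P(N ≥ n) = ρⁿ
P(N ≥ 3) = 0.5741^3
P(N ≥ 3) = 0.1892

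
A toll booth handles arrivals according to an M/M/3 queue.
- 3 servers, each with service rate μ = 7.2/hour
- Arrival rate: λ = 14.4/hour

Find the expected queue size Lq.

Traffic intensity: ρ = λ/(cμ) = 14.4/(3×7.2) = 0.6667
Since ρ = 0.6667 < 1, system is stable.
Offered load a = λ/μ = cρ = 14.4/7.2 = 2.0000
P₀ = [ Σₙ₌₀^2 aⁿ/n! + a^3/(3!(1-ρ)) ]⁻¹
Σ = a^0/0! + a^1/1! + a^2/2! = 1.0000 + 2.0000 + 2.0000 = 5.0000
a^3/(3!(1-ρ)) = 8.0000/(6 × 0.33333) = 4.0000
P₀ = 1/(5.0000 + 4.0000) = 0.1111
Lq = P₀·a^3·ρ / (3!(1-ρ)²) = 0.1111 × 8.0000 × 0.6667 / (6 × 0.1111) = 0.8889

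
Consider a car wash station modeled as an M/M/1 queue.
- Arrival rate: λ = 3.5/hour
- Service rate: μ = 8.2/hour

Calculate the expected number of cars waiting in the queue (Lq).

ρ = λ/μ = 3.5/8.2 = 0.4268
For M/M/1: Lq = λ²/(μ(μ-λ))
Lq = 12.25/(8.2 × 4.70)
Lq = 0.3179 cars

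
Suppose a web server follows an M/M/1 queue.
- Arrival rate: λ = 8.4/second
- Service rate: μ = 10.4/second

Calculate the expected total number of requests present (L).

ρ = λ/μ = 8.4/10.4 = 0.8077
For M/M/1: L = λ/(μ-λ)
L = 8.4/(10.4-8.4) = 8.4/2.00
L = 4.2000 requests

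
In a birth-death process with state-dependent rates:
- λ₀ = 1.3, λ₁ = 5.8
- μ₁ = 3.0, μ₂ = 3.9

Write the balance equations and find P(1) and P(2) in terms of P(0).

Balance equations:
State 0: λ₀P₀ = μ₁P₁ → P₁ = (λ₀/μ₁)P₀ = (1.3/3.0)P₀ = 0.4333P₀
State 1: P₂ = (λ₀λ₁)/(μ₁μ₂)P₀ = (1.3×5.8)/(3.0×3.9)P₀ = 0.6444P₀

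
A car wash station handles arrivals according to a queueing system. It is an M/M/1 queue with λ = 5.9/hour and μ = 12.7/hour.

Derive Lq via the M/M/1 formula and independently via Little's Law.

Method 1 (direct): Lq = λ²/(μ(μ-λ)) = 34.81/(12.7 × 6.80) = 0.4031

Method 2 (Little's Law):
W = 1/(μ-λ) = 1/6.80 = 0.14706
Wq = W - 1/μ = 0.14706 - 0.078740 = 0.06832
Lq = λWq = 5.9 × 0.06832 = 0.4031 ✔ (matches Method 1)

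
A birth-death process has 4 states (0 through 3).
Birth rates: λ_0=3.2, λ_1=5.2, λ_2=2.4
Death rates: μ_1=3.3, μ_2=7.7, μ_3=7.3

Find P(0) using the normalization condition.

Ratios P(n)/P(0) = (λ₀···λₙ₋₁)/(μ₁···μₙ):
P(1)/P(0) = (3.2)/(3.3) = 0.9697
P(2)/P(0) = (3.2×5.2)/(3.3×7.7) = 0.6549
P(3)/P(0) = (3.2×5.2×2.4)/(3.3×7.7×7.3) = 0.2153

Normalization: ∑ P(n) = 1
P(0) × (1.0000 + 0.9697 + 0.6549 + 0.2153) = 1
P(0) × 2.8399 = 1
P(0) = 1/2.8399 = 0.3521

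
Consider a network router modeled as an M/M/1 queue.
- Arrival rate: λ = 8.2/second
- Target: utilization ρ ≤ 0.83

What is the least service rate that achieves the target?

ρ = λ/μ, so μ = λ/ρ
μ ≥ 8.2/0.83 = 9.8795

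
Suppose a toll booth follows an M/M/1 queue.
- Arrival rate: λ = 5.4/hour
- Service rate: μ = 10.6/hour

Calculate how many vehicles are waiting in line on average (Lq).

ρ = λ/μ = 5.4/10.6 = 0.5094
For M/M/1: Lq = λ²/(μ(μ-λ))
Lq = 29.16/(10.6 × 5.20)
Lq = 0.5290 vehicles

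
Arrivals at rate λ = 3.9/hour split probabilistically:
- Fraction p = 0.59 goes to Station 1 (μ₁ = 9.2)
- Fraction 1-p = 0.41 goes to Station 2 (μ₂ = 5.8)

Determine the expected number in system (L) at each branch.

Effective rates: λ₁ = 3.9×0.59 = 2.301, λ₂ = 3.9×0.41 = 1.599
Station 1: ρ₁ = 2.301/9.2 = 0.2501, L₁ = ρ₁/(1-ρ₁) = 0.2501/(1-0.2501) = 0.3335
Station 2: ρ₂ = 1.599/5.8 = 0.2757, L₂ = ρ₂/(1-ρ₂) = 0.2757/(1-0.2757) = 0.3806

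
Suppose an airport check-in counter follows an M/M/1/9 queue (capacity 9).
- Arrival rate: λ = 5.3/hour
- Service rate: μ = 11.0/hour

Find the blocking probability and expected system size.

ρ = λ/μ = 5.3/11.0 = 0.481818
P₀ = (1-ρ)/(1-ρ^(K+1)) = (1-0.481818)/(1-0.481818^10) = 0.51818/0.99933 = 0.5185
P_K = P₀×ρ^K = 0.51853 × 0.481818^9 = 0.51853 × 0.0013994 = 0.0007256
Blocking probability P_9 = 0.0007256 (0.07256%)
L = ρ[1 - (K+1)ρ^K + Kρ^(K+1)] / [(1-ρ)(1-ρ^(K+1))]
L = 0.481818 × (1 - 10×0.001399 + 9×0.0006743) / ((1 - 0.481818) × (1 - 0.0006743)) = 0.9231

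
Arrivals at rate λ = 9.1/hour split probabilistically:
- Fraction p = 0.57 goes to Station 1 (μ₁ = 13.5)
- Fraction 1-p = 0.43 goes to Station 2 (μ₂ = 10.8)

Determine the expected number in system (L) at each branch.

Effective rates: λ₁ = 9.1×0.57 = 5.187, λ₂ = 9.1×0.43 = 3.913
Station 1: ρ₁ = 5.187/13.5 = 0.38422, L₁ = ρ₁/(1-ρ₁) = 0.38422/(1-0.38422) = 0.6240
Station 2: ρ₂ = 3.913/10.8 = 0.36231, L₂ = ρ₂/(1-ρ₂) = 0.36231/(1-0.36231) = 0.5682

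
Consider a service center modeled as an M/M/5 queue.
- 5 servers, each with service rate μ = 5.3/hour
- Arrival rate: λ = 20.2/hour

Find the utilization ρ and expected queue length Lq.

Traffic intensity: ρ = λ/(cμ) = 20.2/(5×5.3) = 0.7623
Since ρ = 0.7623 < 1, system is stable.
Offered load a = λ/μ = cρ = 20.2/5.3 = 3.8113
P₀ = [ Σₙ₌₀^4 aⁿ/n! + a^5/(5!(1-ρ)) ]⁻¹
Σ = a^0/0! + a^1/1! + a^2/2! + a^3/3! + a^4/4! = 1.0000 + 3.8113 + 7.2631 + 9.2273 + 8.7921 = 30.0938
a^5/(5!(1-ρ)) = 804.2249/(120 × 0.237736) = 28.1904
P₀ = 1/(30.0938 + 28.1904) = 0.01716
Lq = P₀·a^5·ρ / (5!(1-ρ)²) = 0.017157 × 804.2249 × 0.76226 / (120 × 0.056518) = 1.5508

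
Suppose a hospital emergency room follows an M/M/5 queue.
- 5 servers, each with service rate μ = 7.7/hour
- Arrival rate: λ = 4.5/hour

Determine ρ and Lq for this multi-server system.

Traffic intensity: ρ = λ/(cμ) = 4.5/(5×7.7) = 0.1169
Since ρ = 0.1169 < 1, system is stable.
Offered load a = λ/μ = cρ = 4.5/7.7 = 0.5844
P₀ = [ Σₙ₌₀^4 aⁿ/n! + a^5/(5!(1-ρ)) ]⁻¹
Σ = a^0/0! + a^1/1! + a^2/2! + a^3/3! + a^4/4! = 1.0000 + 0.5844 + 0.1708 + 0.03327 + 0.004860 = 1.7933
a^5/(5!(1-ρ)) = 0.06817/(120 × 0.8831) = 0.0006433
P₀ = 1/(1.7933 + 0.0006433) = 0.5574
Lq = P₀·a^5·ρ / (5!(1-ρ)²) = 0.5574 × 0.06817 × 0.1169 / (120 × 0.7799) = 0.00004746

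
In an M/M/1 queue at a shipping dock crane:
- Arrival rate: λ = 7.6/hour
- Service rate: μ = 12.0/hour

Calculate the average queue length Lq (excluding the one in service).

ρ = λ/μ = 7.6/12.0 = 0.6333
For M/M/1: Lq = λ²/(μ(μ-λ))
Lq = 57.76/(12.0 × 4.40)
Lq = 1.0939 containers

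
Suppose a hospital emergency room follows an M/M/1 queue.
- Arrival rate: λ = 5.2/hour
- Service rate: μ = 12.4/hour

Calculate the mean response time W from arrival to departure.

First, compute utilization: ρ = λ/μ = 5.2/12.4 = 0.4194
For M/M/1: W = 1/(μ-λ)
W = 1/(12.4-5.2) = 1/7.20
W = 0.1389 hours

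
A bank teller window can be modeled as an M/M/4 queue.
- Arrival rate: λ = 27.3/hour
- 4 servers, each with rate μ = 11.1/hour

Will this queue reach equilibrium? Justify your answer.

Stability requires ρ = λ/(cμ) < 1
ρ = 27.3/(4 × 11.1) = 27.3/44.40 = 0.6149
Since 0.6149 < 1, the system is STABLE.
The servers are busy 61.49% of the time.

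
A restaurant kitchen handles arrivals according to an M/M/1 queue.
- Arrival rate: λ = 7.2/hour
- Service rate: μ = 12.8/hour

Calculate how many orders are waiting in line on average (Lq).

ρ = λ/μ = 7.2/12.8 = 0.5625
For M/M/1: Lq = λ²/(μ(μ-λ))
Lq = 51.84/(12.8 × 5.60)
Lq = 0.7232 orders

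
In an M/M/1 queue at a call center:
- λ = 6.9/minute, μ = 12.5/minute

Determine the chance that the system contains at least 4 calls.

ρ = λ/μ = 6.9/12.5 = 0.5520
P(N ≥ n) = ρⁿ
P(N ≥ 4) = 0.5520^4
P(N ≥ 4) = 0.09284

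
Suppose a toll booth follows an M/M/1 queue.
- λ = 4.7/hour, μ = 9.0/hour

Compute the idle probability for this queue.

ρ = λ/μ = 4.7/9.0 = 0.5222
P(0) = 1 - ρ = 1 - 0.5222 = 0.4778
The server is idle 47.78% of the time.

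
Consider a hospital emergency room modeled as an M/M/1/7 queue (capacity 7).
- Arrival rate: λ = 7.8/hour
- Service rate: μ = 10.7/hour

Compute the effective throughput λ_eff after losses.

ρ = λ/μ = 7.8/10.7 = 0.72897
P₀ = (1-ρ)/(1-ρ^(K+1)) = (1-0.72897)/(1-0.72897^8) = 0.2710/0.9203 = 0.2945
P_K = P₀×ρ^K = 0.2945 × 0.72897^7 = 0.2945 × 0.1094 = 0.03222
λ_eff = λ(1-P_K) = 7.8 × (1 - 0.03222) = 7.8 × 0.96778 = 7.5487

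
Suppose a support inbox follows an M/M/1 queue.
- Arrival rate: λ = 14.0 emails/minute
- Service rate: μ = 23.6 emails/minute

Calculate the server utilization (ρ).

Server utilization: ρ = λ/μ
ρ = 14.0/23.6 = 0.5932
The server is busy 59.32% of the time.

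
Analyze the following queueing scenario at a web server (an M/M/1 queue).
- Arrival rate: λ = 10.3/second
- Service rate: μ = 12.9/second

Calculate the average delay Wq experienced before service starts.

First, compute utilization: ρ = λ/μ = 10.3/12.9 = 0.7984
For M/M/1: Wq = λ/(μ(μ-λ))
Wq = 10.3/(12.9 × (12.9-10.3))
Wq = 10.3/(12.9 × 2.60)
Wq = 0.3071 seconds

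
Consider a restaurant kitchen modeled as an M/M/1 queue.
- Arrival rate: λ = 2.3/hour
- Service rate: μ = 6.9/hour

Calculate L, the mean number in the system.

ρ = λ/μ = 2.3/6.9 = 0.3333
For M/M/1: L = λ/(μ-λ)
L = 2.3/(6.9-2.3) = 2.3/4.60
L = 0.5000 orders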